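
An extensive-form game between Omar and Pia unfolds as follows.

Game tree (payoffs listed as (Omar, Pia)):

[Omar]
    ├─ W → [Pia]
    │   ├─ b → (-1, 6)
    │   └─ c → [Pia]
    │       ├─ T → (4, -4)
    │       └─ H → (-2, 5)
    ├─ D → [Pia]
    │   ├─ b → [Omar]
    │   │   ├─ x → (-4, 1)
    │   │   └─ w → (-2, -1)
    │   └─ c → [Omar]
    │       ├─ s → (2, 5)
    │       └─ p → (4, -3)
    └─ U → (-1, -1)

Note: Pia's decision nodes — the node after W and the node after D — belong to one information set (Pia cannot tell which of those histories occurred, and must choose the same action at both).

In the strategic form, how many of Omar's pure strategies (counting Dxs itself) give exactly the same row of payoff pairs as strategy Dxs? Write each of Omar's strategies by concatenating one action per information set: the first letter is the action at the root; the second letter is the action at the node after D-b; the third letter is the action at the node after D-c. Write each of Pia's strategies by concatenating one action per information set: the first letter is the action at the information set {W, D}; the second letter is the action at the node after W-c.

1

Row for Dxs (columns bT, bH, cT, cH): (-4,1) (-4,1) (2,5) (2,5).
Every one of Omar's information sets is on the play path for some reply by Pia when Omar follows Dxs.
Changing the action at any of them therefore changes at least one column, so only Dxs itself gives this row.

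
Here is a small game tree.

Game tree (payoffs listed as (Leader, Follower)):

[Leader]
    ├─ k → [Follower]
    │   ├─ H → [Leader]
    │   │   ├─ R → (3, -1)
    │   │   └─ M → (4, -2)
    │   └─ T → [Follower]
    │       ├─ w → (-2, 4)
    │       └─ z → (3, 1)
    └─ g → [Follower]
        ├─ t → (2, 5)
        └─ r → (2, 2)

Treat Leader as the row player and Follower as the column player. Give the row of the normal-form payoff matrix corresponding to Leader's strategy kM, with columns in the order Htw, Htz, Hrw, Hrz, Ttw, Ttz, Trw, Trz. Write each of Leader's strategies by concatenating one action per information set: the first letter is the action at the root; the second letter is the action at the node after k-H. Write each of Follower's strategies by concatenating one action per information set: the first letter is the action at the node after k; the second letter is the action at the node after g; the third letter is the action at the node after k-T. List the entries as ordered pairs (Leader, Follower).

(4,-2) (4,-2) (4,-2) (4,-2) (-2,4) (3,1) (-2,4) (3,1)

vs Htw: Leader plays k → Follower plays H at [k] → Leader plays M at [k-H] → (4, -2)
vs Htz: Leader plays k → Follower plays H at [k] → Leader plays M at [k-H] → (4, -2)
vs Hrw: Leader plays k → Follower plays H at [k] → Leader plays M at [k-H] → (4, -2)
vs Hrz: Leader plays k → Follower plays H at [k] → Leader plays M at [k-H] → (4, -2)
vs Ttw: Leader plays k → Follower plays T at [k] → Follower plays w at [k-T] → (-2, 4)
vs Ttz: Leader plays k → Follower plays T at [k] → Follower plays z at [k-T] → (3, 1)
vs Trw: Leader plays k → Follower plays T at [k] → Follower plays w at [k-T] → (-2, 4)
vs Trz: Leader plays k → Follower plays T at [k] → Follower plays z at [k-T] → (3, 1)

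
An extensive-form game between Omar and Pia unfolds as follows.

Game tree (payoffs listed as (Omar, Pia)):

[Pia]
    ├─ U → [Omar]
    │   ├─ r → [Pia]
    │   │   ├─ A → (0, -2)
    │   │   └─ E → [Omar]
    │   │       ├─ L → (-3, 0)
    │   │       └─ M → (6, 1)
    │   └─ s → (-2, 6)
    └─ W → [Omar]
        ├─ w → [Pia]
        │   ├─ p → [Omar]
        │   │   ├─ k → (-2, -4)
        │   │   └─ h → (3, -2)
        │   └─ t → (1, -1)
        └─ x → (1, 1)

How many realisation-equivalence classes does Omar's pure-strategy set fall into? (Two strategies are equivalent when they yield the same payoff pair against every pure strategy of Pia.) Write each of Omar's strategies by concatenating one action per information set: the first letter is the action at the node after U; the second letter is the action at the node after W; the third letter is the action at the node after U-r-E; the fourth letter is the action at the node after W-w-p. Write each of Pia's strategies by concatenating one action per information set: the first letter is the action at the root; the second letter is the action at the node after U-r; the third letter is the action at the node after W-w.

9

Omar has 16 pure strategies: rwLk, rwLh, rwMk, rwMh, rxLk, rxLh, rxMk, rxMh, swLk, swLh, swMk, swMh, sxLk, sxLh, sxMk, sxMh. Columns: UAp, UAt, UEp, UEt, WAp, WAt, WEp, WEt.
{rwLk} → row (0,-2) (0,-2) (-3,0) (-3,0) (-2,-4) (1,-1) (-2,-4) (1,-1)
{rwLh} → row (0,-2) (0,-2) (-3,0) (-3,0) (3,-2) (1,-1) (3,-2) (1,-1)
{rwMk} → row (0,-2) (0,-2) (6,1) (6,1) (-2,-4) (1,-1) (-2,-4) (1,-1)
{rwMh} → row (0,-2) (0,-2) (6,1) (6,1) (3,-2) (1,-1) (3,-2) (1,-1)
{rxLk, rxLh} → row (0,-2) (0,-2) (-3,0) (-3,0) (1,1) (1,1) (1,1) (1,1)
{rxMk, rxMh} → row (0,-2) (0,-2) (6,1) (6,1) (1,1) (1,1) (1,1) (1,1)
{swLk, swMk} → row (-2,6) (-2,6) (-2,6) (-2,6) (-2,-4) (1,-1) (-2,-4) (1,-1)
{swLh, swMh} → row (-2,6) (-2,6) (-2,6) (-2,6) (3,-2) (1,-1) (3,-2) (1,-1)
{sxLk, sxLh, sxMk, sxMh} → row (-2,6) (-2,6) (-2,6) (-2,6) (1,1) (1,1) (1,1) (1,1)
That's 9 distinct rows out of 16 strategies.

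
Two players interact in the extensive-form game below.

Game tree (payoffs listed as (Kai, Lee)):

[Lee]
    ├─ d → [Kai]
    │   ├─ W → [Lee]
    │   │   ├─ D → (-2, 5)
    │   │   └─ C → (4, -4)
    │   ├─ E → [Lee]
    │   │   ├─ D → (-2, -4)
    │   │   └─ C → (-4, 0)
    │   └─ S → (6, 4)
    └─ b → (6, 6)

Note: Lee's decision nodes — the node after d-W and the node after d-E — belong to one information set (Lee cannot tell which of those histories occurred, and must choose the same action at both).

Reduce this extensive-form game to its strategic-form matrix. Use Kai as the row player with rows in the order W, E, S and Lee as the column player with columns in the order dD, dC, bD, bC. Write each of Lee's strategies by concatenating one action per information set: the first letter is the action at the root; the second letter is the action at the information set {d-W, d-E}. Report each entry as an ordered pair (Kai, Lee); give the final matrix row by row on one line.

Row W: dD→(-2,5), dC→(4,-4), bD→(6,6), bC→(6,6)
Row E: dD→(-2,-4), dC→(-4,0), bD→(6,6), bC→(6,6)
Row S: dD→(6,4), dC→(6,4), bD→(6,6), bC→(6,6)

W: (-2,5) (4,-4) (6,6) (6,6) | E: (-2,-4) (-4,0) (6,6) (6,6) | S: (6,4) (6,4) (6,6) (6,6)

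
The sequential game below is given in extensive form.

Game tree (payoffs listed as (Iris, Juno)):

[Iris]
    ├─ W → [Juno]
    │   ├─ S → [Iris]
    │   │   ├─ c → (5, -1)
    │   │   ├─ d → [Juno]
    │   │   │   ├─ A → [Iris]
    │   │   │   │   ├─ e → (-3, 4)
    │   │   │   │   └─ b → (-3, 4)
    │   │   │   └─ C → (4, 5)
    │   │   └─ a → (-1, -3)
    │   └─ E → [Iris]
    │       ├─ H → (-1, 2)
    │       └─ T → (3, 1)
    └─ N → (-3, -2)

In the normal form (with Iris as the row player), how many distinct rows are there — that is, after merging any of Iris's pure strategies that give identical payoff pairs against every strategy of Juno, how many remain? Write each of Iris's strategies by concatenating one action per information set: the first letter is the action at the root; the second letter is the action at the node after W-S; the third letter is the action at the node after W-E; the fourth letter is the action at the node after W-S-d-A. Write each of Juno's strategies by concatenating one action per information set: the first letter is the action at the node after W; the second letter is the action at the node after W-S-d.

7

Iris has 24 pure strategies: WcHe, WcHb, WcTe, WcTb, WdHe, WdHb, WdTe, WdTb, WaHe, WaHb, WaTe, WaTb, NcHe, NcHb, NcTe, NcTb, NdHe, NdHb, NdTe, NdTb, NaHe, NaHb, NaTe, NaTb. Columns: SA, SC, EA, EC.
{WcHe, WcHb} → row (5,-1) (5,-1) (-1,2) (-1,2)
{WcTe, WcTb} → row (5,-1) (5,-1) (3,1) (3,1)
{WdHe, WdHb} → row (-3,4) (4,5) (-1,2) (-1,2)
{WdTe, WdTb} → row (-3,4) (4,5) (3,1) (3,1)
{WaHe, WaHb} → row (-1,-3) (-1,-3) (-1,2) (-1,2)
{WaTe, WaTb} → row (-1,-3) (-1,-3) (3,1) (3,1)
{NcHe, NcHb, NcTe, NcTb, NdHe, NdHb, NdTe, NdTb, NaHe, NaHb, NaTe, NaTb} → row (-3,-2) (-3,-2) (-3,-2) (-3,-2)
That's 7 distinct rows out of 24 strategies.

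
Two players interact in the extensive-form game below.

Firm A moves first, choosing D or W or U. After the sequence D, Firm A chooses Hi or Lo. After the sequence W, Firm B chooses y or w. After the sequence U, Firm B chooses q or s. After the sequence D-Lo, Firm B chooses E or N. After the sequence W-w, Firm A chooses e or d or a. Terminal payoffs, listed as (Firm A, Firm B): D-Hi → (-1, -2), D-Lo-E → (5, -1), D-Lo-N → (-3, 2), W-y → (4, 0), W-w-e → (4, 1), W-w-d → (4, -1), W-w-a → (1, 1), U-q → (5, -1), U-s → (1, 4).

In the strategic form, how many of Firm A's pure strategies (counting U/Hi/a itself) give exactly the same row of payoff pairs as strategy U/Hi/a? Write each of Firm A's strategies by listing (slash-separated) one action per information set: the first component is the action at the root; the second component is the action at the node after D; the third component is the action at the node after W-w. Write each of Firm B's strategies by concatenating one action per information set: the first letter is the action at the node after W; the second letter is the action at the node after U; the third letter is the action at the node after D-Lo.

6

Row for U/Hi/a (columns yqE, yqN, ysE, ysN, wqE, wqN, wsE, wsN): (5,-1) (5,-1) (1,4) (1,4) (5,-1) (5,-1) (1,4) (1,4).
Under U/Hi/a, Firm A's choice at the node after D and at the node after W-w can never be reached regardless of what Firm B does, so varying those choices leaves every outcome unchanged.
Holding the reachable choices fixed and varying the unreachable ones freely already gives 2 × 3 = 6 equivalent strategies.
No other strategy reproduces this row, so those 6 are the full class: U/Hi/e, U/Hi/d, U/Hi/a, U/Lo/e, U/Lo/d, U/Lo/a.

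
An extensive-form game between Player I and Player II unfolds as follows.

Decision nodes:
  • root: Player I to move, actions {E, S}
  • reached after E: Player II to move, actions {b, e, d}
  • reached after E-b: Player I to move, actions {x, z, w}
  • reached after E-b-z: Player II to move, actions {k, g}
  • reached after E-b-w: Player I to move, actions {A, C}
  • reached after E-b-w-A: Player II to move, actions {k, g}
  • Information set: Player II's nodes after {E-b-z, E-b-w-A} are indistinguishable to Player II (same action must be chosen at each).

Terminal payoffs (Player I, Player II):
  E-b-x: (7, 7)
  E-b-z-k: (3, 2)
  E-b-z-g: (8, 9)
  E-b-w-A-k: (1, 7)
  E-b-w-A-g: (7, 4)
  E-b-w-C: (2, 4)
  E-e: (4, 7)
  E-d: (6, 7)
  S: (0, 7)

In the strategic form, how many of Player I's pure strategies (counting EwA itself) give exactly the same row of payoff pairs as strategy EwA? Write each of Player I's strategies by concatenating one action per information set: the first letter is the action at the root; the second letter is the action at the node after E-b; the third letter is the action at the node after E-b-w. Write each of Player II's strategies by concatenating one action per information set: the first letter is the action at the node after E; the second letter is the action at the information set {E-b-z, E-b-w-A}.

1

Row for EwA (columns bk, bg, ek, eg, dk, dg): (1,7) (7,4) (4,7) (4,7) (6,7) (6,7).
Every one of Player I's information sets is on the play path for some reply by Player II when Player I follows EwA.
Changing the action at any of them therefore changes at least one column, so only EwA itself gives this row.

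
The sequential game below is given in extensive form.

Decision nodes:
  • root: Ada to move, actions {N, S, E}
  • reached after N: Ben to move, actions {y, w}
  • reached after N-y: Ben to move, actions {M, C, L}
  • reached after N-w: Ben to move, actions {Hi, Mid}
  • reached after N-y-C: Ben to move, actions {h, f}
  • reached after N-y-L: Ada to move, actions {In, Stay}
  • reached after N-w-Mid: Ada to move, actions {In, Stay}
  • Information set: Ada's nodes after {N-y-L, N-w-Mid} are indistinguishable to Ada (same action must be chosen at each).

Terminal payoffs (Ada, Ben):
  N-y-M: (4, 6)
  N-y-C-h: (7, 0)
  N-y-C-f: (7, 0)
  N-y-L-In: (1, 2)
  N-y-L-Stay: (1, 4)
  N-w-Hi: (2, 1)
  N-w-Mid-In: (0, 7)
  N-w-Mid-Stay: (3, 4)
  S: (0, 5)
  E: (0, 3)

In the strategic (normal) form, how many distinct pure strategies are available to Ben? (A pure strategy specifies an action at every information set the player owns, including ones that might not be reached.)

Ben owns the node after N with actions {y, w} — two choices.
Ben owns the node after N-y with actions {M, C, L} — three choices.
Ben owns the node after N-w with actions {Hi, Mid} — two choices.
Ben owns the node after N-y-C with actions {h, f} — two choices.
A pure strategy fixes one action at each information set independently, so the count is the product 2 × 3 × 2 × 2 = 24.
(For reference, Ada has 6 pure strategies, giving a 24×6 normal-form matrix.)

24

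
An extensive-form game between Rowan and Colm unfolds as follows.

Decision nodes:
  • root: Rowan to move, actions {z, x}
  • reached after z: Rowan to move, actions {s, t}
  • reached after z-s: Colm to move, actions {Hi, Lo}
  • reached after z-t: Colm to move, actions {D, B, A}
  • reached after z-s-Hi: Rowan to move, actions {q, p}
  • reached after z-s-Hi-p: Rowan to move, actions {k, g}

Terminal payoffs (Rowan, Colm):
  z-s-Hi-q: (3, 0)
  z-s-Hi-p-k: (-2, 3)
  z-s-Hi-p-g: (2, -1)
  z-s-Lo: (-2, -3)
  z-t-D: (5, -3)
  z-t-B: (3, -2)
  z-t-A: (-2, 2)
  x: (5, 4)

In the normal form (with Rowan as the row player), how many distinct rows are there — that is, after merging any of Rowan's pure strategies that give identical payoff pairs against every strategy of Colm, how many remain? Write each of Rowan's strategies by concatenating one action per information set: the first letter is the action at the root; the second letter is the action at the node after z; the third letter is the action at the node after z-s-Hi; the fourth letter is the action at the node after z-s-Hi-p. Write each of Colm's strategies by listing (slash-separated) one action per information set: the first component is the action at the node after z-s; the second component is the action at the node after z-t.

5

Rowan has 16 pure strategies: zsqk, zsqg, zspk, zspg, ztqk, ztqg, ztpk, ztpg, xsqk, xsqg, xspk, xspg, xtqk, xtqg, xtpk, xtpg. Columns: Hi/D, Hi/B, Hi/A, Lo/D, Lo/B, Lo/A.
{zsqk, zsqg} → row (3,0) (3,0) (3,0) (-2,-3) (-2,-3) (-2,-3)
{zspk} → row (-2,3) (-2,3) (-2,3) (-2,-3) (-2,-3) (-2,-3)
{zspg} → row (2,-1) (2,-1) (2,-1) (-2,-3) (-2,-3) (-2,-3)
{ztqk, ztqg, ztpk, ztpg} → row (5,-3) (3,-2) (-2,2) (5,-3) (3,-2) (-2,2)
{xsqk, xsqg, xspk, xspg, xtqk, xtqg, xtpk, xtpg} → row (5,4) (5,4) (5,4) (5,4) (5,4) (5,4)
That's 5 distinct rows out of 16 strategies.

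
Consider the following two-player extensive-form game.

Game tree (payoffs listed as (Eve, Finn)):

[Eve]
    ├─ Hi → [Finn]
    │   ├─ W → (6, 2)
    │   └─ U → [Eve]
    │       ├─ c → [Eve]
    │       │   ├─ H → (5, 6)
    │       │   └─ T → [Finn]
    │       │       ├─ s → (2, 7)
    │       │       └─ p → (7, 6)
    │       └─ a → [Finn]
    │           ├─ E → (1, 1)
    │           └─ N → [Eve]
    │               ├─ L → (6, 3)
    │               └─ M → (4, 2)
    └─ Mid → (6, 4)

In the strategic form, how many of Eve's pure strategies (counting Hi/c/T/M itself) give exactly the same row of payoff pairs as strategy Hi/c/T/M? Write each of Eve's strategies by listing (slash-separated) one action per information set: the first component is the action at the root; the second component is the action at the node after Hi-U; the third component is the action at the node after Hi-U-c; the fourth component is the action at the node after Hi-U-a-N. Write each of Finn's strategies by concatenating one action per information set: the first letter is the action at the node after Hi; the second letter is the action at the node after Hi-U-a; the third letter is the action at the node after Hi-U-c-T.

2

Row for Hi/c/T/M (columns WEs, WEp, WNs, WNp, UEs, UEp, UNs, UNp): (6,2) (6,2) (6,2) (6,2) (2,7) (7,6) (2,7) (7,6).
Under Hi/c/T/M, Eve's choice at the node after Hi-U-a-N can never be reached regardless of what Finn does, so varying those choices leaves every outcome unchanged.
Holding the reachable choices fixed and varying the unreachable one freely already gives 2 equivalent strategies.
No other strategy reproduces this row, so those 2 are the full class: Hi/c/T/L, Hi/c/T/M.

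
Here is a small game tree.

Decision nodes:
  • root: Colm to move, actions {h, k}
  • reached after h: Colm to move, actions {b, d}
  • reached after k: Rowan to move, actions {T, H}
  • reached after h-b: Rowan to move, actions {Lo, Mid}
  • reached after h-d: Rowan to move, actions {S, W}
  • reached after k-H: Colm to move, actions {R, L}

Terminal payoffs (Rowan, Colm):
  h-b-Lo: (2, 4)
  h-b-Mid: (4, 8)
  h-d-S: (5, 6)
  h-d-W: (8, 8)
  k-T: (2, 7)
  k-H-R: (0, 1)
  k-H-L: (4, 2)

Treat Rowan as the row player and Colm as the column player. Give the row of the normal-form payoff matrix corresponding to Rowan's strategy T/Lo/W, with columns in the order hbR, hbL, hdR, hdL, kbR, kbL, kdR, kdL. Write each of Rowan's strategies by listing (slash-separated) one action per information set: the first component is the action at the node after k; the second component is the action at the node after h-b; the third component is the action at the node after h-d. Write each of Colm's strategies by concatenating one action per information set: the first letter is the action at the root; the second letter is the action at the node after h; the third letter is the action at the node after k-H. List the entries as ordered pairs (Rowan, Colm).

(2,4) (2,4) (8,8) (8,8) (2,7) (2,7) (2,7) (2,7)

vs hbR: Colm plays h → Colm plays b at [h] → Rowan plays Lo at [h-b] → (2, 4)
vs hbL: Colm plays h → Colm plays b at [h] → Rowan plays Lo at [h-b] → (2, 4)
vs hdR: Colm plays h → Colm plays d at [h] → Rowan plays W at [h-d] → (8, 8)
vs hdL: Colm plays h → Colm plays d at [h] → Rowan plays W at [h-d] → (8, 8)
vs kbR: Colm plays k → Rowan plays T at [k] → (2, 7)
vs kbL: Colm plays k → Rowan plays T at [k] → (2, 7)
vs kdR: Colm plays k → Rowan plays T at [k] → (2, 7)
vs kdL: Colm plays k → Rowan plays T at [k] → (2, 7)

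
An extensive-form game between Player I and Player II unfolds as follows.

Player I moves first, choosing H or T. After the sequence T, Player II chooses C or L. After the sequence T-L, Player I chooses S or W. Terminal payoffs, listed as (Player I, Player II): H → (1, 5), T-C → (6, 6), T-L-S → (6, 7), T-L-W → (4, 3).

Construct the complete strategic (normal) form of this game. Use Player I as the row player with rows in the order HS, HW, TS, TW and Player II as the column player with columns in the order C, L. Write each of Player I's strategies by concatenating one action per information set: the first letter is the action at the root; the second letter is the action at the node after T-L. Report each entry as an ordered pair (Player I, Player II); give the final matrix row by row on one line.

            C        L
  HS    (1,5)    (1,5)
  HW    (1,5)    (1,5)
  TS    (6,6)    (6,7)
  TW    (6,6)    (4,3)

HS: (1,5) (1,5) | HW: (1,5) (1,5) | TS: (6,6) (6,7) | TW: (6,6) (4,3)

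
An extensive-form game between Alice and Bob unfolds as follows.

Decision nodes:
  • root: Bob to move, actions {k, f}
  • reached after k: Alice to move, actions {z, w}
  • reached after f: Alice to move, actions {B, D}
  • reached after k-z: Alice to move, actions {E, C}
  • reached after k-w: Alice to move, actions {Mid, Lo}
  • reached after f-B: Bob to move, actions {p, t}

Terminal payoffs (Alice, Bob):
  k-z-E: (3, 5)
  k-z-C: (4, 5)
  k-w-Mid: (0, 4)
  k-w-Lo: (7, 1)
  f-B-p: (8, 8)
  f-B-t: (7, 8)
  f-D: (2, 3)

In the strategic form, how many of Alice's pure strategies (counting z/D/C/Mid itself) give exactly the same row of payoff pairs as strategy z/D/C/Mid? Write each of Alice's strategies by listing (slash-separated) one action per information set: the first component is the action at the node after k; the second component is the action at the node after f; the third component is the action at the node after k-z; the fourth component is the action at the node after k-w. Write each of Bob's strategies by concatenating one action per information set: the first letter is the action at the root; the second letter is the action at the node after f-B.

Row for z/D/C/Mid (columns kp, kt, fp, ft): (4,5) (4,5) (2,3) (2,3).
Under z/D/C/Mid, Alice's choice at the node after k-w can never be reached regardless of what Bob does, so varying those choices leaves every outcome unchanged.
Holding the reachable choices fixed and varying the unreachable one freely already gives 2 equivalent strategies.
No other strategy reproduces this row, so those 2 are the full class: z/D/C/Mid, z/D/C/Lo.

2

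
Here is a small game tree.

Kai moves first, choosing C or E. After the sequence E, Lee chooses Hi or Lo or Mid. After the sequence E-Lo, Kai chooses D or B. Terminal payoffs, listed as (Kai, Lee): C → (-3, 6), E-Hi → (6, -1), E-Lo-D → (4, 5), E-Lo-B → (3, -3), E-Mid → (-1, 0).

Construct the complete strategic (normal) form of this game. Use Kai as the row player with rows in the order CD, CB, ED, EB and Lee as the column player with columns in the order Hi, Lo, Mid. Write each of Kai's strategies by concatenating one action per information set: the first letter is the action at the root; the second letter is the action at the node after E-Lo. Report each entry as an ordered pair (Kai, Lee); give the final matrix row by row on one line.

           Hi       Lo      Mid
  CD   (-3,6)   (-3,6)   (-3,6)
  CB   (-3,6)   (-3,6)   (-3,6)
  ED   (6,-1)    (4,5)   (-1,0)
  EB   (6,-1)   (3,-3)   (-1,0)

CD: (-3,6) (-3,6) (-3,6) | CB: (-3,6) (-3,6) (-3,6) | ED: (6,-1) (4,5) (-1,0) | EB: (6,-1) (3,-3) (-1,0)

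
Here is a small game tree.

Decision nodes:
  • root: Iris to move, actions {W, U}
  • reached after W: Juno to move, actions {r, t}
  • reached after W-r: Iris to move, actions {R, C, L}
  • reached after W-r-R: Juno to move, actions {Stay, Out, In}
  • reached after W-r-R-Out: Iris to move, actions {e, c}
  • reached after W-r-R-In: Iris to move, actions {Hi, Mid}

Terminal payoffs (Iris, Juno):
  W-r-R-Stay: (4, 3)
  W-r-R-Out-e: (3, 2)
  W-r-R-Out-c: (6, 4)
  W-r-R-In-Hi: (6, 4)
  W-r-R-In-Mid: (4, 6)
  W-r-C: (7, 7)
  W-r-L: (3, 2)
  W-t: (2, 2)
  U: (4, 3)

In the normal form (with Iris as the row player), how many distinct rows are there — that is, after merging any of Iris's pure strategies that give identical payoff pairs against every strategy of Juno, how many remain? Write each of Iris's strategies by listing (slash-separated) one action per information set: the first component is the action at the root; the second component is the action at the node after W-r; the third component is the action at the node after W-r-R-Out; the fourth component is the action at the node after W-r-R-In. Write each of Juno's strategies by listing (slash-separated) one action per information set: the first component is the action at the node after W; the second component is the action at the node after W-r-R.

Iris has 24 pure strategies: W/R/e/Hi, W/R/e/Mid, W/R/c/Hi, W/R/c/Mid, W/C/e/Hi, W/C/e/Mid, W/C/c/Hi, W/C/c/Mid, W/L/e/Hi, W/L/e/Mid, W/L/c/Hi, W/L/c/Mid, U/R/e/Hi, U/R/e/Mid, U/R/c/Hi, U/R/c/Mid, U/C/e/Hi, U/C/e/Mid, U/C/c/Hi, U/C/c/Mid, U/L/e/Hi, U/L/e/Mid, U/L/c/Hi, U/L/c/Mid. Columns: r/Stay, r/Out, r/In, t/Stay, t/Out, t/In.
{W/R/e/Hi} → row (4,3) (3,2) (6,4) (2,2) (2,2) (2,2)
{W/R/e/Mid} → row (4,3) (3,2) (4,6) (2,2) (2,2) (2,2)
{W/R/c/Hi} → row (4,3) (6,4) (6,4) (2,2) (2,2) (2,2)
{W/R/c/Mid} → row (4,3) (6,4) (4,6) (2,2) (2,2) (2,2)
{W/C/e/Hi, W/C/e/Mid, W/C/c/Hi, W/C/c/Mid} → row (7,7) (7,7) (7,7) (2,2) (2,2) (2,2)
{W/L/e/Hi, W/L/e/Mid, W/L/c/Hi, W/L/c/Mid} → row (3,2) (3,2) (3,2) (2,2) (2,2) (2,2)
{U/R/e/Hi, U/R/e/Mid, U/R/c/Hi, U/R/c/Mid, U/C/e/Hi, U/C/e/Mid, U/C/c/Hi, U/C/c/Mid, U/L/e/Hi, U/L/e/Mid, U/L/c/Hi, U/L/c/Mid} → row (4,3) (4,3) (4,3) (4,3) (4,3) (4,3)
That's 7 distinct rows out of 24 strategies.

7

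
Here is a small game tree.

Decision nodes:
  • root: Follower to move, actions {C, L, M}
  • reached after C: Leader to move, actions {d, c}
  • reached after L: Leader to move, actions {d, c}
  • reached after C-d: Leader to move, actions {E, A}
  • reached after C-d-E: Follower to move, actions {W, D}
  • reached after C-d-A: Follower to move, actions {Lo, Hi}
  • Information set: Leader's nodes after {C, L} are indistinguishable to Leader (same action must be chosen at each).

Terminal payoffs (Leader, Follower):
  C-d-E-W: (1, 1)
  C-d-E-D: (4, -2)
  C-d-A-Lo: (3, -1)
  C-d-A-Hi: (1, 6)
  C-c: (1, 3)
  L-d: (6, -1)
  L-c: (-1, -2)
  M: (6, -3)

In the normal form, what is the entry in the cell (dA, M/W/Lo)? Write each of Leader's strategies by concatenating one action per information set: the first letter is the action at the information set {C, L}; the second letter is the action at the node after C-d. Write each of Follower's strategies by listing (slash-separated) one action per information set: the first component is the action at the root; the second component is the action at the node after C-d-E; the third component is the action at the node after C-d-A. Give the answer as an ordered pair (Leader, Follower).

(6, -3)

Trace the play path from the root:
  Follower plays M
→ terminal payoff (6, -3).
(Leader's choice at the information set {C, L} is never reached on this path, so it doesn't affect the outcome.)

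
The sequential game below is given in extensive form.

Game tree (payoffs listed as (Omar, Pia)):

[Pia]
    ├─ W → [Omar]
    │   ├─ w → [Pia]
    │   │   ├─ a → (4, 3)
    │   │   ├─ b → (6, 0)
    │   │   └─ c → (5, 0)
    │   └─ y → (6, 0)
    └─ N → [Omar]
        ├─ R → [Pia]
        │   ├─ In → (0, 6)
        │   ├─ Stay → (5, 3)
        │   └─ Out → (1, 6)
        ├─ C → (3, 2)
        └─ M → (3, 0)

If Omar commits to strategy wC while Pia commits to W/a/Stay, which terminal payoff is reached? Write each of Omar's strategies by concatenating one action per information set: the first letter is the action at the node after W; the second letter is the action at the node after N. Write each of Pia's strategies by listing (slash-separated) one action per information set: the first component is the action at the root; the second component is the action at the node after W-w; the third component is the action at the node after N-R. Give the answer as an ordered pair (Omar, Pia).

Trace the play path from the root:
  Pia plays W
  Omar plays w at [W]
  Pia plays a at [W-w]
→ terminal payoff (4, 3).
(Omar's choice at the node after N is never reached on this path, so it doesn't affect the outcome.)

(4, 3)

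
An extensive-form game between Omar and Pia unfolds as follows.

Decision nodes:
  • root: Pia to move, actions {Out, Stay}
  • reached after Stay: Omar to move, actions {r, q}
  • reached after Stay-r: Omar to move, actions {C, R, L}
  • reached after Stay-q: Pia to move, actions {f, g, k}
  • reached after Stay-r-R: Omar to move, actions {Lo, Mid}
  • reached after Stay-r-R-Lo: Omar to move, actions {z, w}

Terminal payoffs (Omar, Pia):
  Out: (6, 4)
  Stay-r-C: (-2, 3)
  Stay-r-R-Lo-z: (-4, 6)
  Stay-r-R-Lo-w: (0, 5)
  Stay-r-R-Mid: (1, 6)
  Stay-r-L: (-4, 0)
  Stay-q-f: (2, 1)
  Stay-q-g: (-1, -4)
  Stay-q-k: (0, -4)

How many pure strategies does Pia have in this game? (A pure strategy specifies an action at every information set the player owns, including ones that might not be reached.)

6

Pia owns the root with actions {Out, Stay} — two choices.
Pia owns the node after Stay-q with actions {f, g, k} — three choices.
A pure strategy fixes one action at each information set independently, so the count is the product 2 × 3 = 6.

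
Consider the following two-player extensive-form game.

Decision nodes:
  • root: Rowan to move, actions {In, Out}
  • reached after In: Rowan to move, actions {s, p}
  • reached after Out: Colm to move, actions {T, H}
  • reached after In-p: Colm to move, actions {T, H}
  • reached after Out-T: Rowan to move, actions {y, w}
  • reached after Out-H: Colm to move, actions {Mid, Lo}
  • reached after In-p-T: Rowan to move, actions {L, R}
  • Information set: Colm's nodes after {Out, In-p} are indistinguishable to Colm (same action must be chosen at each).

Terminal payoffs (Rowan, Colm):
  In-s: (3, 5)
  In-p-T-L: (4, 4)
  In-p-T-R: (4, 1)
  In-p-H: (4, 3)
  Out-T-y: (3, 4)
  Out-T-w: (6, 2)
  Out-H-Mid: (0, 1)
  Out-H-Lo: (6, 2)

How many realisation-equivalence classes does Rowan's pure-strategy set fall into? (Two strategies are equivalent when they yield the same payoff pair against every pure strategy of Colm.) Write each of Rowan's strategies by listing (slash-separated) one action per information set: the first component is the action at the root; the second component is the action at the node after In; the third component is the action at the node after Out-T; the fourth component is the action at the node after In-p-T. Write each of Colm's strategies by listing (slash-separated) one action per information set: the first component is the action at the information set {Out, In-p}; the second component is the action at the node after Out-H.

5

Rowan has 16 pure strategies: In/s/y/L, In/s/y/R, In/s/w/L, In/s/w/R, In/p/y/L, In/p/y/R, In/p/w/L, In/p/w/R, Out/s/y/L, Out/s/y/R, Out/s/w/L, Out/s/w/R, Out/p/y/L, Out/p/y/R, Out/p/w/L, Out/p/w/R. Columns: T/Mid, T/Lo, H/Mid, H/Lo.
{In/s/y/L, In/s/y/R, In/s/w/L, In/s/w/R} → row (3,5) (3,5) (3,5) (3,5)
{In/p/y/L, In/p/w/L} → row (4,4) (4,4) (4,3) (4,3)
{In/p/y/R, In/p/w/R} → row (4,1) (4,1) (4,3) (4,3)
{Out/s/y/L, Out/s/y/R, Out/p/y/L, Out/p/y/R} → row (3,4) (3,4) (0,1) (6,2)
{Out/s/w/L, Out/s/w/R, Out/p/w/L, Out/p/w/R} → row (6,2) (6,2) (0,1) (6,2)
That's 5 distinct rows out of 16 strategies.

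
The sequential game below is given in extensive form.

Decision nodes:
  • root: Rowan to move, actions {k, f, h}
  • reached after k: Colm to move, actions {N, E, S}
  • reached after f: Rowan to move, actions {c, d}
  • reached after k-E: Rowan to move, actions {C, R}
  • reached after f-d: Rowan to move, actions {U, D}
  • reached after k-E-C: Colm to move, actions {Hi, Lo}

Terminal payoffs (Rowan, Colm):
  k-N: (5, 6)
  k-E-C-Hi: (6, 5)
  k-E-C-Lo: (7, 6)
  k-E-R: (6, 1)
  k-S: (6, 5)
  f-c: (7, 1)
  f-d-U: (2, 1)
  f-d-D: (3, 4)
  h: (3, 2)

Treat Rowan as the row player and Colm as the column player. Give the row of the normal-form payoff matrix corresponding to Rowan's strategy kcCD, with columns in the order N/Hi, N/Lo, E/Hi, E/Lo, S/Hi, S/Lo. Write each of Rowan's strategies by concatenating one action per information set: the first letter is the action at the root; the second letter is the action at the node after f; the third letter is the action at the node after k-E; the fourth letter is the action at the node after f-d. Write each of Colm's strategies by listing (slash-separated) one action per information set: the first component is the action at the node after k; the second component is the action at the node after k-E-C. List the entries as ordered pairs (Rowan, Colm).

(5,6) (5,6) (6,5) (7,6) (6,5) (6,5)

vs N/Hi: Rowan plays k → Colm plays N at [k] → (5, 6)
vs N/Lo: Rowan plays k → Colm plays N at [k] → (5, 6)
vs E/Hi: Rowan plays k → Colm plays E at [k] → Rowan plays C at [k-E] → Colm plays Hi at [k-E-C] → (6, 5)
vs E/Lo: Rowan plays k → Colm plays E at [k] → Rowan plays C at [k-E] → Colm plays Lo at [k-E-C] → (7, 6)
vs S/Hi: Rowan plays k → Colm plays S at [k] → (6, 5)
vs S/Lo: Rowan plays k → Colm plays S at [k] → (6, 5)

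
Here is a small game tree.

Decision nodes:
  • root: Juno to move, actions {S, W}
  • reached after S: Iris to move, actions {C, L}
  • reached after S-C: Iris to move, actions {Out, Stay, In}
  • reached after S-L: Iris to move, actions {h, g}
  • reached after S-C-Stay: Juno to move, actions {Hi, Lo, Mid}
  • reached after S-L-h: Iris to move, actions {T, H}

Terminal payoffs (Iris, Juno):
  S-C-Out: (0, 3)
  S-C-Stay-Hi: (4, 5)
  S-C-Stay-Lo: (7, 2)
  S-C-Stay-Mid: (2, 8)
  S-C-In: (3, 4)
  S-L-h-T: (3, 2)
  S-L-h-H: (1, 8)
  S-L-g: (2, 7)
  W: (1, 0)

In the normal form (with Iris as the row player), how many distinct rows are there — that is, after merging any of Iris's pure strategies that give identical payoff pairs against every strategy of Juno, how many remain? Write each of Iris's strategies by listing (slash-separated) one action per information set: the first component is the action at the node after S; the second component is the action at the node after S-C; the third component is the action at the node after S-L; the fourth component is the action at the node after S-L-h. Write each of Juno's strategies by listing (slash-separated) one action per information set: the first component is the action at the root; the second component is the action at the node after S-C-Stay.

6

Iris has 24 pure strategies: C/Out/h/T, C/Out/h/H, C/Out/g/T, C/Out/g/H, C/Stay/h/T, C/Stay/h/H, C/Stay/g/T, C/Stay/g/H, C/In/h/T, C/In/h/H, C/In/g/T, C/In/g/H, L/Out/h/T, L/Out/h/H, L/Out/g/T, L/Out/g/H, L/Stay/h/T, L/Stay/h/H, L/Stay/g/T, L/Stay/g/H, L/In/h/T, L/In/h/H, L/In/g/T, L/In/g/H. Columns: S/Hi, S/Lo, S/Mid, W/Hi, W/Lo, W/Mid.
{C/Out/h/T, C/Out/h/H, C/Out/g/T, C/Out/g/H} → row (0,3) (0,3) (0,3) (1,0) (1,0) (1,0)
{C/Stay/h/T, C/Stay/h/H, C/Stay/g/T, C/Stay/g/H} → row (4,5) (7,2) (2,8) (1,0) (1,0) (1,0)
{C/In/h/T, C/In/h/H, C/In/g/T, C/In/g/H} → row (3,4) (3,4) (3,4) (1,0) (1,0) (1,0)
{L/Out/h/T, L/Stay/h/T, L/In/h/T} → row (3,2) (3,2) (3,2) (1,0) (1,0) (1,0)
{L/Out/h/H, L/Stay/h/H, L/In/h/H} → row (1,8) (1,8) (1,8) (1,0) (1,0) (1,0)
{L/Out/g/T, L/Out/g/H, L/Stay/g/T, L/Stay/g/H, L/In/g/T, L/In/g/H} → row (2,7) (2,7) (2,7) (1,0) (1,0) (1,0)
That's 6 distinct rows out of 24 strategies.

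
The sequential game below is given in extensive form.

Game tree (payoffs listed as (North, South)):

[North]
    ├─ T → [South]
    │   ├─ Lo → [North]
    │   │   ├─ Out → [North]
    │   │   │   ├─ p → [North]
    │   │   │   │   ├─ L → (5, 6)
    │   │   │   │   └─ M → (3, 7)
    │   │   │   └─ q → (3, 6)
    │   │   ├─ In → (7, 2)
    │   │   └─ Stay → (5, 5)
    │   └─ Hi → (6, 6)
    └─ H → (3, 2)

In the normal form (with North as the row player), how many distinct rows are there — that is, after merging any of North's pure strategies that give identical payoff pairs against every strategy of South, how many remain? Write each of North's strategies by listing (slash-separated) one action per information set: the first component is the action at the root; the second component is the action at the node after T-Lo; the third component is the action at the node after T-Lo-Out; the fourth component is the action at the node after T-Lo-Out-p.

6

North has 24 pure strategies: T/Out/p/L, T/Out/p/M, T/Out/q/L, T/Out/q/M, T/In/p/L, T/In/p/M, T/In/q/L, T/In/q/M, T/Stay/p/L, T/Stay/p/M, T/Stay/q/L, T/Stay/q/M, H/Out/p/L, H/Out/p/M, H/Out/q/L, H/Out/q/M, H/In/p/L, H/In/p/M, H/In/q/L, H/In/q/M, H/Stay/p/L, H/Stay/p/M, H/Stay/q/L, H/Stay/q/M. Columns: Lo, Hi.
{T/Out/p/L} → row (5,6) (6,6)
{T/Out/p/M} → row (3,7) (6,6)
{T/Out/q/L, T/Out/q/M} → row (3,6) (6,6)
{T/In/p/L, T/In/p/M, T/In/q/L, T/In/q/M} → row (7,2) (6,6)
{T/Stay/p/L, T/Stay/p/M, T/Stay/q/L, T/Stay/q/M} → row (5,5) (6,6)
{H/Out/p/L, H/Out/p/M, H/Out/q/L, H/Out/q/M, H/In/p/L, H/In/p/M, H/In/q/L, H/In/q/M, H/Stay/p/L, H/Stay/p/M, H/Stay/q/L, H/Stay/q/M} → row (3,2) (3,2)
That's 6 distinct rows out of 24 strategies.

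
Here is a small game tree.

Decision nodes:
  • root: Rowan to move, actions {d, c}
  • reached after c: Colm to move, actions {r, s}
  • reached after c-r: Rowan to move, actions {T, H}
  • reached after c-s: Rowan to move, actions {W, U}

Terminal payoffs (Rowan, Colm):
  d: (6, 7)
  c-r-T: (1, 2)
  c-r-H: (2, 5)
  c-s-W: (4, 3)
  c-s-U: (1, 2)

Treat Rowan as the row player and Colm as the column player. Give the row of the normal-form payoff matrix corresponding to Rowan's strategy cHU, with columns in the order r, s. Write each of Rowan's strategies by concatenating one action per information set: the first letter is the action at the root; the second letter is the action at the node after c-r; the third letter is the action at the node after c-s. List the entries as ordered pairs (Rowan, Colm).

(2,5) (1,2)

vs r: Rowan plays c → Colm plays r at [c] → Rowan plays H at [c-r] → (2, 5)
vs s: Rowan plays c → Colm plays s at [c] → Rowan plays U at [c-s] → (1, 2)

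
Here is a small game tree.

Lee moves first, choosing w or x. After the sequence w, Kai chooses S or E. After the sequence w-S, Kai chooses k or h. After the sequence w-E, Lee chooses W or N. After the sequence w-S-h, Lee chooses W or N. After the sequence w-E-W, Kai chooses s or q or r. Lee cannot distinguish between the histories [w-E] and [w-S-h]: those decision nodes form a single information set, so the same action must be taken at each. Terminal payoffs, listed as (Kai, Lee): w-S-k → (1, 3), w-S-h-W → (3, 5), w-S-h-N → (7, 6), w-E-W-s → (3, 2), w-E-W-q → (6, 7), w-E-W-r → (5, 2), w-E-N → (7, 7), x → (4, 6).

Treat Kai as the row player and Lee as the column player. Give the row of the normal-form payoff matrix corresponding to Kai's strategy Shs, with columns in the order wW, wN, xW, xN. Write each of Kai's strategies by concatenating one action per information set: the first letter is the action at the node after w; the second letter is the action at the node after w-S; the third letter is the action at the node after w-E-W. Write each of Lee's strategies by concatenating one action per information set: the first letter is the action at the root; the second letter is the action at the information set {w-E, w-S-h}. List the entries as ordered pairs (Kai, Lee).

(3,5) (7,6) (4,6) (4,6)

vs wW: Lee plays w → Kai plays S at [w] → Kai plays h at [w-S] → Lee plays W at [w-S-h] → (3, 5)
vs wN: Lee plays w → Kai plays S at [w] → Kai plays h at [w-S] → Lee plays N at [w-S-h] → (7, 6)
vs xW: Lee plays x → (4, 6)
vs xN: Lee plays x → (4, 6)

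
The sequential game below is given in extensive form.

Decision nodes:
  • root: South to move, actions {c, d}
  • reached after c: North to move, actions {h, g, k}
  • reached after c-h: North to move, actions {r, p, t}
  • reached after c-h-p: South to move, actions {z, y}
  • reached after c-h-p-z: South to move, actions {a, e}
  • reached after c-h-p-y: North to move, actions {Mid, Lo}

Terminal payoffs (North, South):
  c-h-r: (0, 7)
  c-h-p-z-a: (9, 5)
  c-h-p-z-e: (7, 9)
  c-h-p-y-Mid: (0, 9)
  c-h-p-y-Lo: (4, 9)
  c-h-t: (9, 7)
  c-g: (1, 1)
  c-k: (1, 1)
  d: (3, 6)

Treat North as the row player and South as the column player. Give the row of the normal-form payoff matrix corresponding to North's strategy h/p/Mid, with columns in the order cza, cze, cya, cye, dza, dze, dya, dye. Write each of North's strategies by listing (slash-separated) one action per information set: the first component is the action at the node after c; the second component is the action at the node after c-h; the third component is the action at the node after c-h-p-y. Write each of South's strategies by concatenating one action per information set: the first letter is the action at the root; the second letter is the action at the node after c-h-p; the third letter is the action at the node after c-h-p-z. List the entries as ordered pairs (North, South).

(9,5) (7,9) (0,9) (0,9) (3,6) (3,6) (3,6) (3,6)

vs cza: South plays c → North plays h at [c] → North plays p at [c-h] → South plays z at [c-h-p] → South plays a at [c-h-p-z] → (9, 5)
vs cze: South plays c → North plays h at [c] → North plays p at [c-h] → South plays z at [c-h-p] → South plays e at [c-h-p-z] → (7, 9)
vs cya: South plays c → North plays h at [c] → North plays p at [c-h] → South plays y at [c-h-p] → North plays Mid at [c-h-p-y] → (0, 9)
vs cye: South plays c → North plays h at [c] → North plays p at [c-h] → South plays y at [c-h-p] → North plays Mid at [c-h-p-y] → (0, 9)
vs dza: South plays d → (3, 6)
vs dze: South plays d → (3, 6)
vs dya: South plays d → (3, 6)
vs dye: South plays d → (3, 6)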